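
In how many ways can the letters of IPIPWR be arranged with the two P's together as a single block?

Treat the 2 copies of P as a single block. The multiset to arrange is then {PP, I, I, R, W}, 5 items in all.
That gives (5)!/(2!) = 60 arrangements.

60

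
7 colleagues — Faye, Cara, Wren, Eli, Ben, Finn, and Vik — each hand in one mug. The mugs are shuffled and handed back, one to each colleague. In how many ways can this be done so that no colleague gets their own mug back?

1854

This is the derangement count D_7: permutations of 7 items with no fixed point.
By inclusion–exclusion this is Σ_{j=0}^{7} (−1)^j C(7,j)·(7−j)!.
Computing: 5040 − 5040 + 2520 − 840 + 210 − 42 + 7 − 1 = 1854.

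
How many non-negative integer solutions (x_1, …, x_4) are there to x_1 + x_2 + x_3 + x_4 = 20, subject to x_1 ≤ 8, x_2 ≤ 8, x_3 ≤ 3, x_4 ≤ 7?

By stars and bars, unrestricted non-negative solutions to x_1+…+x_4 = 20 number C(20+3,3) = 1771.
Subtract solutions that violate a single cap (substitute x_i' = x_i − (cap_i+1)): x_1 ≥ 9 gives C(14,3) = 364; x_2 ≥ 9 gives C(14,3) = 364; x_3 ≥ 4 gives C(19,3) = 969; x_4 ≥ 8 gives C(15,3) = 455. Together 2152.
Add back pairs where two caps are both exceeded: 10 + 120 + 20 + 120 + 20 + 165 = 455.
By inclusion–exclusion the count is 1771 − 2152 + 455 = 74.

74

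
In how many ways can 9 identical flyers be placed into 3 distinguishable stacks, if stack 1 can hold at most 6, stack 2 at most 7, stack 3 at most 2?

18

Ignoring the caps, the number of non-negative solutions to x_1+…+x_3 = 9 is C(11,2) = 55.
Subtract solutions that violate a single cap (substitute x_i' = x_i − (cap_i+1)): x_1 ≥ 7 gives C(4,2) = 6; x_2 ≥ 8 gives C(3,2) = 3; x_3 ≥ 3 gives C(8,2) = 28. Together 37.
No two caps can be exceeded simultaneously, so the pair terms are all 0.
By inclusion–exclusion the count is 55 − 37 + 0 = 18.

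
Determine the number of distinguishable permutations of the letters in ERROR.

Letter multiplicities in ERROR: E×1, O×1, R×3.
Dividing 5! = 120 by 3! = 6 for the repeated letters gives 20.

20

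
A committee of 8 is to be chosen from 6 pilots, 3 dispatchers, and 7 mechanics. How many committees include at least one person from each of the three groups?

With no constraint there are C(16,8) = 12870 possible selections.
Subtract selections that omit an entire group: no pilots → C(10,8) = 45; no dispatchers → C(13,8) = 1287; no mechanics → C(9,8) = 9.
Add back selections omitting two groups (i.e. drawn from a single group): C(6,8) + C(3,8) + C(7,8) = 0.
By inclusion–exclusion: 12870 − 1341 + 0 = 11529.

11529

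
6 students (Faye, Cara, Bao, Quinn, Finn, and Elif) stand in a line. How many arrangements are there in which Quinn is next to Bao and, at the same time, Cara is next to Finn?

96

Treat {Quinn,Bao} as one block (2 orders) and {Cara,Finn} as another (2 orders).
That leaves 4 units to arrange: 2 × 2 × 4! = 4 × 24 = 96.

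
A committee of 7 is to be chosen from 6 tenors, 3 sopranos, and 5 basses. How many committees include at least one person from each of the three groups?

Unrestricted: C(14,7) = 3432 ways to pick any 7 of the 14.
Subtract selections that omit an entire group: no tenors → C(8,7) = 8; no sopranos → C(11,7) = 330; no basses → C(9,7) = 36.
Add back selections omitting two groups (i.e. drawn from a single group): C(6,7) + C(3,7) + C(5,7) = 0.
By inclusion–exclusion: 3432 − 374 + 0 = 3058.

3058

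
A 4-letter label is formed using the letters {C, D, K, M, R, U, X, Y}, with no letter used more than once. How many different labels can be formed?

1680

With no repetition, fill the 4 letters in order: 8 choices, then 7, down to 5.
8 × 7 × 6 × 5 = 1680.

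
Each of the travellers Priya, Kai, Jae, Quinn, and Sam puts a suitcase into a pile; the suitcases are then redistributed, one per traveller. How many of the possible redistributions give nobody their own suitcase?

44

This is the derangement count D_5: permutations of 5 items with no fixed point.
By inclusion–exclusion this is Σ_{j=0}^{5} (−1)^j C(5,j)·(5−j)!.
Computing: 120 − 120 + 60 − 20 + 5 − 1 = 44.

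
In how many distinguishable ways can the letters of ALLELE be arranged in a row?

60

ALLELE has 6 letters with E appearing twice and L appearing 3 times.
The number of distinct arrangements is 6!/(3!·2!) = 720/12 = 60.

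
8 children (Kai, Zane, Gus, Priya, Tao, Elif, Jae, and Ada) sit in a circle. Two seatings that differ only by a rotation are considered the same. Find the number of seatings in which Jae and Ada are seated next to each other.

Glue Jae and Ada into a block (2 internal orders). Seating 7 units around a circle gives (6)! arrangements.
So 2 × (6)! = 2 × 720 = 1440.

1440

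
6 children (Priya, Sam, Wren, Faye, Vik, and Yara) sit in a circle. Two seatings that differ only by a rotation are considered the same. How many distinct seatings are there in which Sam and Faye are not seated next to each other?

All circular seatings of 6 people number (5)! = 120.
Seatings with Sam beside Faye: treat them as a block with 2 internal orders, giving 2 × (4)! = 48.
Subtracting, 120 − 48 = 72.

72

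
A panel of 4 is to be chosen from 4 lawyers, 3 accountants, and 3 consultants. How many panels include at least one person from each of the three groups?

Unrestricted: C(10,4) = 210 ways to pick any 4 of the 10.
Selections missing a whole group: no lawyers → C(6,4) = 15; no accountants → C(7,4) = 35; no consultants → C(7,4) = 35.
Add back selections omitting two groups (i.e. drawn from a single group): C(4,4) + C(3,4) + C(3,4) = 1.
By inclusion–exclusion: 210 − 85 + 1 = 126.

126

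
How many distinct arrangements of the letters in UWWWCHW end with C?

Fix C in the last position and arrange the remaining 6 letters.
Those 6 letters have W appearing 4 times, giving (6)!/(4!) = 30.

30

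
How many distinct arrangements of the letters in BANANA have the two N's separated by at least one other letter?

Total arrangements of BANANA: 6!/(3!·2!) = 60.
If the two N's are adjacent, glue them into one block, leaving 5 items to arrange: (5)!/(3!) = 20 ways.
Hence 60 − 20 = 40.

40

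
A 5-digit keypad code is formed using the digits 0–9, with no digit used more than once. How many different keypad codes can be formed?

Choose and order 5 of the 10 symbols: the first digit has 10 options, the next 9, and so on down to 6.
That product is 10 × 9 × 8 × 7 × 6 = 30240.

30240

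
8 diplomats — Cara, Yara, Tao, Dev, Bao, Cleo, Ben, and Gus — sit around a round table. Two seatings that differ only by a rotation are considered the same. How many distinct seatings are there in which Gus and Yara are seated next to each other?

Glue Gus and Yara into a block (2 internal orders). Seating 7 units around a circle gives (6)! arrangements.
So 2 × (6)! = 2 × 720 = 1440.

1440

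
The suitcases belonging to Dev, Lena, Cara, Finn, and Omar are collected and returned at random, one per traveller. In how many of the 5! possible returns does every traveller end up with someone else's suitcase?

This is the derangement count D_5: permutations of 5 items with no fixed point.
By inclusion–exclusion this is Σ_{j=0}^{5} (−1)^j C(5,j)·(5−j)!.
Computing: 120 − 120 + 60 − 20 + 5 − 1 = 44.

44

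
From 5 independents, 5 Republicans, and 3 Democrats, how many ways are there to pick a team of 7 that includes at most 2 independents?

708

Split by how many independents are chosen (0 through 2).
Sum: C(5,0)·C(8,7) + C(5,1)·C(8,6) + C(5,2)·C(8,5) = 8 + 140 + 560 = 708.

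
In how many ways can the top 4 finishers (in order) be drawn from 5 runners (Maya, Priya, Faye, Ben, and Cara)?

120

There are 5 choices for 1st place, 4 for 2nd, and so on down to 2 for position 4.
That gives 5 × 4 × 3 × 2 = 120.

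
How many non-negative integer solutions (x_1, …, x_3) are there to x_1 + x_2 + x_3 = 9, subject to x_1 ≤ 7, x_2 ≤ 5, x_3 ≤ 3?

Without the upper bounds there are C(11,2) = 55 ways to split 9 among 3 variables.
Subtract solutions that violate a single cap (substitute x_i' = x_i − (cap_i+1)): x_1 ≥ 8 gives C(3,2) = 3; x_2 ≥ 6 gives C(5,2) = 10; x_3 ≥ 4 gives C(7,2) = 21. Together 34.
No two caps can be exceeded simultaneously, so the pair terms are all 0.
By inclusion–exclusion the count is 55 − 34 + 0 = 21.

21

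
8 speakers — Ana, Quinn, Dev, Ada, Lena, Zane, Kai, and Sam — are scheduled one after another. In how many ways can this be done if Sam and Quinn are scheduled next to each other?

10080

Glue Sam and Quinn into one block (2 internal orders), leaving 7 units to arrange in a row.
That gives 2 × 7! = 2 × 5040 = 10080.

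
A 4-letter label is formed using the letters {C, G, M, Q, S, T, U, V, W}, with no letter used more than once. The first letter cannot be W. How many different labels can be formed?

2688

The first letter has 9−1 = 8 choices (anything except W).
The remaining 3 letters are filled from the other 8 symbols without repetition: 8 × 7 × 6 = 336.
Total: 8 × 336 = 2688.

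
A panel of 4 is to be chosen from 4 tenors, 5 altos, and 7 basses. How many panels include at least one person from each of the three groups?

With no constraint there are C(16,4) = 1820 possible selections.
Subtract selections that omit an entire group: no tenors → C(12,4) = 495; no altos → C(11,4) = 330; no basses → C(9,4) = 126.
Add back selections omitting two groups (i.e. drawn from a single group): C(4,4) + C(5,4) + C(7,4) = 41.
By inclusion–exclusion: 1820 − 951 + 41 = 910.

910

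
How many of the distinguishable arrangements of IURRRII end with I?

With the last slot taken by I, it remains to arrange the other 6 letters (URRRII).
Those 6 letters have I appearing twice and R appearing 3 times, giving (6)!/(3!·2!) = 60.

60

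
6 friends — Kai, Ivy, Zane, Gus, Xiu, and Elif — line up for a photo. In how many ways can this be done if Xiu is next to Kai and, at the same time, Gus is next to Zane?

Treat {Xiu,Kai} as one block (2 orders) and {Gus,Zane} as another (2 orders).
That leaves 4 units to arrange: 2 × 2 × 4! = 4 × 24 = 96.

96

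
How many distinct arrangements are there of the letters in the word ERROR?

20

ERROR has 5 letters with R appearing 3 times.
Dividing 5! = 120 by 3! = 6 for the repeated letters gives 20.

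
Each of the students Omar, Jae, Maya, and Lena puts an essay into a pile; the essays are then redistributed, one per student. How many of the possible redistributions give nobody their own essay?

9

This is the derangement count D_4: permutations of 4 items with no fixed point.
By inclusion–exclusion this is Σ_{j=0}^{4} (−1)^j C(4,j)·(4−j)!.
Computing: 24 − 24 + 12 − 4 + 1 = 9.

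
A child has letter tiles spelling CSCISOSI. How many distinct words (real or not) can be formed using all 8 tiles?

CSCISOSI has 8 letters with C appearing twice, I appearing twice, and S appearing 3 times.
So there are 8! / (3!·2!·2!) = 1680 distinguishable arrangements.

1680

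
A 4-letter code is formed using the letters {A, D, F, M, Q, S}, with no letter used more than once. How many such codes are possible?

Choose and order 4 of the 6 symbols: the first letter has 6 options, the next 5, then 4, 3.
That product is 6 × 5 × 4 × 3 = 360.

360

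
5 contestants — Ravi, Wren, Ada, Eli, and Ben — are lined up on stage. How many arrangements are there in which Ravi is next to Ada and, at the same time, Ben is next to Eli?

24

Treat {Ravi,Ada} as one block (2 orders) and {Ben,Eli} as another (2 orders).
That leaves 3 units to arrange: 2 × 2 × 3! = 4 × 6 = 24.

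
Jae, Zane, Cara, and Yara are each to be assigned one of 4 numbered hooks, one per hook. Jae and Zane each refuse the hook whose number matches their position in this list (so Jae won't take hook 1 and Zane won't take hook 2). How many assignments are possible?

Let Aᵢ (for i ∈ {1, 2}) be the placements that put person i in their forbidden hook. Any j of these fix j positions, leaving (4−j)! ways to fill the rest, and there are C(2,j) ways to pick which j.
By inclusion–exclusion, the number of valid placements is Σ_{j=0}^{2} (−1)^j C(2,j)·(4−j)!.
Computing: 24 − 12 + 2 = 14.

14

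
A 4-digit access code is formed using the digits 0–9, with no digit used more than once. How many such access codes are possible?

5040

Choose and order 4 of the 10 symbols: the first digit has 10 options, the next 9, then 8, 7.
10 × 9 × 8 × 7 = 5040.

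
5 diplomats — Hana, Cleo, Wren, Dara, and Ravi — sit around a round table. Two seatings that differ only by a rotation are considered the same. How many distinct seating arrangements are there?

Fix one person's seat to break rotational symmetry; the remaining 4 people can be arranged in (4)! = 24 ways.

24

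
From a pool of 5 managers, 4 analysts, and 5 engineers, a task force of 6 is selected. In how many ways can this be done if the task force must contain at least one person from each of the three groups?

With no constraint there are C(14,6) = 3003 possible selections.
Selections missing a whole group: no managers → C(9,6) = 84; no analysts → C(10,6) = 210; no engineers → C(9,6) = 84.
Add back selections omitting two groups (i.e. drawn from a single group): C(5,6) + C(4,6) + C(5,6) = 0.
By inclusion–exclusion: 3003 − 378 + 0 = 2625.

2625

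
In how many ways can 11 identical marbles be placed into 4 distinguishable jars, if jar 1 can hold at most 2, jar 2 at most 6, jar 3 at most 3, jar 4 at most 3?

19

Without the upper bounds there are C(14,3) = 364 ways to split 11 among 4 jars.
Subtract solutions that violate a single cap (substitute x_i' = x_i − (cap_i+1)): x_1 ≥ 3 gives C(11,3) = 165; x_2 ≥ 7 gives C(7,3) = 35; x_3 ≥ 4 gives C(10,3) = 120; x_4 ≥ 4 gives C(10,3) = 120. Together 440.
Add back pairs where two caps are both exceeded: 4 + 35 + 35 + 1 + 1 + 20 = 96.
Subtract triples: 0 + 0 + 1 + 0 = 1.
By inclusion–exclusion the count is 364 − 440 + 96 − 1 = 19.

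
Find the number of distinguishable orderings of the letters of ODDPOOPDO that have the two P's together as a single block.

280

Treat the 2 copies of P as a single block. The multiset to arrange is then {PP, D, D, D, O, O, O, O}, 8 items in all.
That gives (8)!/(4!·3!) = 280 arrangements.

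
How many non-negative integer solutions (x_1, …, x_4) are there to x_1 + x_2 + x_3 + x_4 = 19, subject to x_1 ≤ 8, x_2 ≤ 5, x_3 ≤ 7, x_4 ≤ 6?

Without the upper bounds there are C(22,3) = 1540 ways to split 19 among 4 variables.
Subtract solutions that violate a single cap (substitute x_i' = x_i − (cap_i+1)): x_1 ≥ 9 gives C(13,3) = 286; x_2 ≥ 6 gives C(16,3) = 560; x_3 ≥ 8 gives C(14,3) = 364; x_4 ≥ 7 gives C(15,3) = 455. Together 1665.
Add back pairs where two caps are both exceeded: 35 + 10 + 20 + 56 + 84 + 35 = 240.
By inclusion–exclusion the count is 1540 − 1665 + 240 = 115.

115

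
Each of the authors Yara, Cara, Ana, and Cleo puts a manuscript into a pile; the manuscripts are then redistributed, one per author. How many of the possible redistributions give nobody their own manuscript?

This is the derangement count D_4: permutations of 4 items with no fixed point.
By inclusion–exclusion this is Σ_{j=0}^{4} (−1)^j C(4,j)·(4−j)!.
Computing: 24 − 24 + 12 − 4 + 1 = 9.

9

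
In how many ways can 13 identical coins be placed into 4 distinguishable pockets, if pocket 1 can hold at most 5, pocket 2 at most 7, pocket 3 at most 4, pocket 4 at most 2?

Ignoring the caps, the number of non-negative solutions to x_1+…+x_4 = 13 is C(16,3) = 560.
Subtract solutions that violate a single cap (substitute x_i' = x_i − (cap_i+1)): x_1 ≥ 6 gives C(10,3) = 120; x_2 ≥ 8 gives C(8,3) = 56; x_3 ≥ 5 gives C(11,3) = 165; x_4 ≥ 3 gives C(13,3) = 286. Together 627.
Add back pairs where two caps are both exceeded: 0 + 10 + 35 + 1 + 10 + 56 = 112.
By inclusion–exclusion the count is 560 − 627 + 112 = 45.

45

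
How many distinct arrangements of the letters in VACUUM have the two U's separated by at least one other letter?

There are 6!/(2!) = 360 arrangements of VACUUM in total.
If the two U's are adjacent, glue them into one block, leaving 5 items to arrange: (5)! = 120 ways.
Subtracting, 360 − 120 = 240 arrangements keep the U's apart.

240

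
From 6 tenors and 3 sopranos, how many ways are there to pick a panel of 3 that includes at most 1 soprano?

65

Split by how many sopranos are chosen (0 through 1).
Sum: C(3,0)·C(6,3) + C(3,1)·C(6,2) = 20 + 45 = 65.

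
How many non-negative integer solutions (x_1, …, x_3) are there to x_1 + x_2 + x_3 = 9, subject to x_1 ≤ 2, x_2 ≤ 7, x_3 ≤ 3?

9

By stars and bars, unrestricted non-negative solutions to x_1+…+x_3 = 9 number C(9+2,2) = 55.
Subtract solutions that violate a single cap (substitute x_i' = x_i − (cap_i+1)): x_1 ≥ 3 gives C(8,2) = 28; x_2 ≥ 8 gives C(3,2) = 3; x_3 ≥ 4 gives C(7,2) = 21. Together 52.
Add back pairs where two caps are both exceeded: 0 + 6 + 0 = 6.
By inclusion–exclusion the count is 55 − 52 + 6 = 9.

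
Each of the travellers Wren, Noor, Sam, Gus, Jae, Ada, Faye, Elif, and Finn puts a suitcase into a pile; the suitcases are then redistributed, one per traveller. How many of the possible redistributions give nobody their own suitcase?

Let Aᵢ be the assignments in which traveller i gets their own suitcase. We want the size of the complement of A₁∪…∪A_9.
By inclusion–exclusion this is Σ_{j=0}^{9} (−1)^j C(9,j)·(9−j)!.
Computing: 362880 − 362880 + 181440 − 60480 + 15120 − 3024 + 504 − 72 + 9 − 1 = 133496.

133496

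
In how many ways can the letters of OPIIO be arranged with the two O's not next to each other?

18

There are 5!/(2!·2!) = 30 arrangements of OPIIO in total.
If the two O's are adjacent, glue them into one block, leaving 4 items to arrange: (4)!/(2!) = 12 ways.
Subtracting, 30 − 12 = 18 arrangements keep the O's apart.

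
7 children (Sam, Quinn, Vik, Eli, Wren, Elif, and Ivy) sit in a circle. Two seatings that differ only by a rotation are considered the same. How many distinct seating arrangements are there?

720

Fix one person's seat to break rotational symmetry; the remaining 6 people can be arranged in (6)! = 720 ways.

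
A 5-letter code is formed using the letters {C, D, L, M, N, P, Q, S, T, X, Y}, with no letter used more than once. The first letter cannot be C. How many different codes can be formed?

The first letter has 11−1 = 10 choices (anything except C).
The remaining 4 letters are filled from the other 10 symbols without repetition: 10 × 9 × 8 × 7 = 5040.
Total: 10 × 5040 = 50400.

50400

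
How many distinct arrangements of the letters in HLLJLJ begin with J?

20

With the first slot taken by J, it remains to arrange the other 5 letters (HLLLJ).
Those 5 letters have L appearing 3 times, giving (5)!/(3!) = 20.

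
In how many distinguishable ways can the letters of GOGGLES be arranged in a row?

The 7 letters of GOGGLES have repeats: G appearing 3 times.
So there are 7! / (3!) = 840 distinguishable arrangements.

840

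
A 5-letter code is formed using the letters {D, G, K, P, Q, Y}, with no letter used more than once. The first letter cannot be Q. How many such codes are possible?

600

The first letter has 6−1 = 5 choices (anything except Q).
The remaining 4 letters are filled from the other 5 symbols without repetition: 5 × 4 × 3 × 2 = 120.
Total: 5 × 120 = 600.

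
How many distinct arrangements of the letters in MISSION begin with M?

180

Fix M in the first position and arrange the remaining 6 letters.
Those 6 letters have I appearing twice and S appearing twice, giving (6)!/(2!·2!) = 180.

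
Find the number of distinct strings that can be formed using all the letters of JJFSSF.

90

Letter multiplicities in JJFSSF: F×2, J×2, S×2.
So there are 6! / (2!·2!·2!) = 90 distinguishable arrangements.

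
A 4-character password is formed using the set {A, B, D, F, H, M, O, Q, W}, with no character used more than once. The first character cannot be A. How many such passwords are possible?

The first character has 9−1 = 8 choices (anything except A).
The remaining 3 characters are filled from the other 8 symbols without repetition: 8 × 7 × 6 = 336.
Total: 8 × 336 = 2688.

2688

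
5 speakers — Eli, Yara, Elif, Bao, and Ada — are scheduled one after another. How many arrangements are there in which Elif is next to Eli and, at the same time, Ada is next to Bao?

Treat {Elif,Eli} as one block (2 orders) and {Ada,Bao} as another (2 orders).
That leaves 3 units to arrange: 2 × 2 × 3! = 4 × 6 = 24.

24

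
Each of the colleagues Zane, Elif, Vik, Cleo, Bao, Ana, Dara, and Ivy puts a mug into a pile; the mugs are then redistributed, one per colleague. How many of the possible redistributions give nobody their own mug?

This is the derangement count D_8: permutations of 8 items with no fixed point.
By inclusion–exclusion this is Σ_{j=0}^{8} (−1)^j C(8,j)·(8−j)!.
Computing: 40320 − 40320 + 20160 − 6720 + 1680 − 336 + 56 − 8 + 1 = 14833.

14833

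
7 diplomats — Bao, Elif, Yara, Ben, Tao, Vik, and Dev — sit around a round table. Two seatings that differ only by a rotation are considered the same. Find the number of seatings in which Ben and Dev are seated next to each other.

Glue Ben and Dev into a block (2 internal orders). Seating 6 units around a circle gives (5)! arrangements.
So 2 × (5)! = 2 × 120 = 240.

240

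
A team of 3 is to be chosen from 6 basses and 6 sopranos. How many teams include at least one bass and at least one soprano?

180

With no constraint there are C(12,3) = 220 possible selections.
Selections missing a whole group: no basses → C(6,3) = 20; no sopranos → C(6,3) = 20.
Both groups omitted at once is impossible, so 220 − 40 = 180.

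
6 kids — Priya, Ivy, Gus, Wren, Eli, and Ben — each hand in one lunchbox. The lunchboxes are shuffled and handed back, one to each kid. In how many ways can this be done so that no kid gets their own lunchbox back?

265

This is the derangement count D_6: permutations of 6 items with no fixed point.
By inclusion–exclusion this is Σ_{j=0}^{6} (−1)^j C(6,j)·(6−j)!.
Computing: 720 − 720 + 360 − 120 + 30 − 6 + 1 = 265.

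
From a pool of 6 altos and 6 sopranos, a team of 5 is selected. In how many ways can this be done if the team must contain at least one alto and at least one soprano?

780

Total 5-person selections from all 12: C(12,5) = 792.
Subtract selections that omit an entire group: no altos → C(6,5) = 6; no sopranos → C(6,5) = 6.
Both groups omitted at once is impossible, so 792 − 12 = 780.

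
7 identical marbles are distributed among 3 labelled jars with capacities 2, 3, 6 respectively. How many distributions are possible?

11

Without the upper bounds there are C(9,2) = 36 ways to split 7 among 3 jars.
Subtract solutions that violate a single cap (substitute x_i' = x_i − (cap_i+1)): x_1 ≥ 3 gives C(6,2) = 15; x_2 ≥ 4 gives C(5,2) = 10; x_3 ≥ 7 gives C(2,2) = 1. Together 26.
Add back pairs where two caps are both exceeded: 1 + 0 + 0 = 1.
By inclusion–exclusion the count is 36 − 26 + 1 = 11.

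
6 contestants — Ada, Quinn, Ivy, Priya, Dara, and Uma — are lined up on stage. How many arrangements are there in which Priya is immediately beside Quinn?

Place the 4 others and the Priya-Quinn pair as 5 objects in a line; the pair has 2 internal arrangements.
That gives 2 × 5! = 2 × 120 = 240.

240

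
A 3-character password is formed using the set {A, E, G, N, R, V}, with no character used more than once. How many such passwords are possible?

120

Choose and order 3 of the 6 symbols: the first character has 6 options, the next 5, then 4.
6 × 5 × 4 = 120.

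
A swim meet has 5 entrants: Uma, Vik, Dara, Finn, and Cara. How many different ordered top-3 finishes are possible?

60

There are 5 choices for 1st place, 4 for 2nd, and 3 for 3rd.
That gives 5 × 4 × 3 = 60.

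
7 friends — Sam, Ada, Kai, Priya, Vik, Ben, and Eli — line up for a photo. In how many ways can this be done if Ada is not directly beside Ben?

There are 7! = 5040 arrangements in all. If Ada and Ben are adjacent, merging them into one block gives 2·(6)! = 1440 arrangements.
So 5040 − 1440 = 3600 arrangements keep them apart.

3600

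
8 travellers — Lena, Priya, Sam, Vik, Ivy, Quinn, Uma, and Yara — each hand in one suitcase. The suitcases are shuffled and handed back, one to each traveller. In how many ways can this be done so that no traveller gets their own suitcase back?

Count assignments avoiding every fixed point. For any j of the 8 travellers fixed to their own suitcase, the other 8−j can be arranged in (8−j)! ways.
By inclusion–exclusion this is Σ_{j=0}^{8} (−1)^j C(8,j)·(8−j)!.
Computing: 40320 − 40320 + 20160 − 6720 + 1680 − 336 + 56 − 8 + 1 = 14833.

14833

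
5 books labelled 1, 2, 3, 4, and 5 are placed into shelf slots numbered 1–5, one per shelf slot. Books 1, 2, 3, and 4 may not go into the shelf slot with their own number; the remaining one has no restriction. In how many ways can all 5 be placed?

Let Aᵢ (for 1 ≤ i ≤ 4) be the placements that put book i in its forbidden shelf slot. Any j of these fix j positions, leaving (5−j)! ways to fill the rest, and there are C(4,j) ways to pick which j.
By inclusion–exclusion, the number of valid placements is Σ_{j=0}^{4} (−1)^j C(4,j)·(5−j)!.
Computing: 120 − 96 + 36 − 8 + 1 = 53.

53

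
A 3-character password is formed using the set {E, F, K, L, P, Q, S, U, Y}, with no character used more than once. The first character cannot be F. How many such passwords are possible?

448

The first character has 9−1 = 8 choices (anything except F).
The remaining 2 characters are filled from the other 8 symbols without repetition: 8 × 7 = 56.
Total: 8 × 56 = 448.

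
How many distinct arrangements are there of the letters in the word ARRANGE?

1260

The 7 letters of ARRANGE have repeats: A appearing twice and R appearing twice.
Dividing 7! = 5040 by 2!·2! = 4 for the repeated letters gives 1260.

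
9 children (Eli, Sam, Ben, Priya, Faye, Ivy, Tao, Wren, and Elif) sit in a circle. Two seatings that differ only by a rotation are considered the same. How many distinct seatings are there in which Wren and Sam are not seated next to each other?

All circular seatings of 9 people number (8)! = 40320.
Seatings with Wren beside Sam: treat them as a block with 2 internal orders, giving 2 × (7)! = 10080.
Subtracting, 40320 − 10080 = 30240.

30240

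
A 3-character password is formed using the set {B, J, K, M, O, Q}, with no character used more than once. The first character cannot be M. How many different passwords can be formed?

100

The first character has 6−1 = 5 choices (anything except M).
The remaining 2 characters are filled from the other 5 symbols without repetition: 5 × 4 = 20.
Total: 5 × 20 = 100.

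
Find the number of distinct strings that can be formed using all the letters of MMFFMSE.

420

MMFFMSE has 7 letters with F appearing twice and M appearing 3 times.
Dividing 7! = 5040 by 3!·2! = 12 for the repeated letters gives 420.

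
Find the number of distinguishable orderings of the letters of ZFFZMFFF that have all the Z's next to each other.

42

Treat the 2 copies of Z as a single block. The multiset to arrange is then {ZZ, F, F, F, F, F, M}, 7 items in all.
That gives (7)!/(5!) = 42 arrangements.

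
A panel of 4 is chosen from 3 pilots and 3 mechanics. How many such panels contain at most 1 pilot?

3

Split by how many pilots are chosen (0 through 1).
Sum: C(3,0)·C(3,4) + C(3,1)·C(3,3) = 0 + 3 = 3.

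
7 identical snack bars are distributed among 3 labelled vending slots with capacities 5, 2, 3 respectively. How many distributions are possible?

Without the upper bounds there are C(9,2) = 36 ways to split 7 among 3 vending slots.
Subtract solutions that violate a single cap (substitute x_i' = x_i − (cap_i+1)): x_1 ≥ 6 gives C(3,2) = 3; x_2 ≥ 3 gives C(6,2) = 15; x_3 ≥ 4 gives C(5,2) = 10. Together 28.
Add back pairs where two caps are both exceeded: 0 + 0 + 1 = 1.
By inclusion–exclusion the count is 36 − 28 + 1 = 9.

9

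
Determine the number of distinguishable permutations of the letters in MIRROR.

MIRROR has 6 letters with R appearing 3 times.
The number of distinct arrangements is 6!/(3!) = 720/6 = 120.

120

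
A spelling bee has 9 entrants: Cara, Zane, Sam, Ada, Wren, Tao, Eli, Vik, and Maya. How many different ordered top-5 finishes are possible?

There are 9 choices for 1st place, 8 for 2nd, and so on down to 5 for position 5.
That gives 9 × 8 × 7 × 6 × 5 = 15120.

15120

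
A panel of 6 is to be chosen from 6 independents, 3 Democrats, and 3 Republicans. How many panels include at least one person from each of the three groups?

756

With no constraint there are C(12,6) = 924 possible selections.
Subtract selections that omit an entire group: no independents → C(6,6) = 1; no Democrats → C(9,6) = 84; no Republicans → C(9,6) = 84.
Add back selections omitting two groups (i.e. drawn from a single group): C(6,6) + C(3,6) + C(3,6) = 1.
By inclusion–exclusion: 924 − 169 + 1 = 756.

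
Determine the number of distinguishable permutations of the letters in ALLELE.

Letter multiplicities in ALLELE: A×1, E×2, L×3.
So there are 6! / (3!·2!) = 60 distinguishable arrangements.

60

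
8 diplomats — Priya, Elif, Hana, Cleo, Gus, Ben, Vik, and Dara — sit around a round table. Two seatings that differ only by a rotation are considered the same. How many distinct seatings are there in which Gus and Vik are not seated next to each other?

Without the restriction there are (7)! = 5040 seatings.
Those with Gus next to Vik: fuse the pair into one unit and seat 7 units around a circle — 2·(6)! = 1440.
Subtracting, 5040 − 1440 = 3600.

3600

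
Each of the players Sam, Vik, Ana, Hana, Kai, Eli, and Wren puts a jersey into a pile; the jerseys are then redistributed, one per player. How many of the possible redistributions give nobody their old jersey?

This is the derangement count D_7: permutations of 7 items with no fixed point.
By inclusion–exclusion this is Σ_{j=0}^{7} (−1)^j C(7,j)·(7−j)!.
Computing: 5040 − 5040 + 2520 − 840 + 210 − 42 + 7 − 1 = 1854.

1854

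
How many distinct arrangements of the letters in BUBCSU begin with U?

60

Fix U in the first position and arrange the remaining 5 letters.
Those 5 letters have B appearing twice, giving (5)!/(2!) = 60.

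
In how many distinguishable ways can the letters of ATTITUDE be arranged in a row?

Letter multiplicities in ATTITUDE: A×1, D×1, E×1, I×1, T×3, U×1.
So there are 8! / (3!) = 6720 distinguishable arrangements.

6720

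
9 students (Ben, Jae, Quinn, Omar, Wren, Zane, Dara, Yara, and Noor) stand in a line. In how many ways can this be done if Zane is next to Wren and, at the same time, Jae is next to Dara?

Treat {Zane,Wren} as one block (2 orders) and {Jae,Dara} as another (2 orders).
That leaves 7 units to arrange: 2 × 2 × 7! = 4 × 5040 = 20160.

20160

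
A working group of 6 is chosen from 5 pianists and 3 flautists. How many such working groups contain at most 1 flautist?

Split by how many flautists are chosen (0 through 1).
Sum: C(3,0)·C(5,6) + C(3,1)·C(5,5) = 0 + 3 = 3.

3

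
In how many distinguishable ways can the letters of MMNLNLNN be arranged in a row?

Letter multiplicities in MMNLNLNN: L×2, M×2, N×4.
Dividing 8! = 40320 by 4!·2!·2! = 96 for the repeated letters gives 420.

420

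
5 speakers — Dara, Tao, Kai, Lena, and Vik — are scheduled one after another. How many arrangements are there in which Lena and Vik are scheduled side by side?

Glue Lena and Vik into one block (2 internal orders), leaving 4 units to arrange in a row.
So the count is 2·(4)! = 48.

48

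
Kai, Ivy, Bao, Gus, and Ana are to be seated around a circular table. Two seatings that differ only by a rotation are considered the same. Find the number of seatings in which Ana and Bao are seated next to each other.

12

Glue Ana and Bao into a block (2 internal orders). Seating 4 units around a circle gives (3)! arrangements.
So 2 × (3)! = 2 × 6 = 12.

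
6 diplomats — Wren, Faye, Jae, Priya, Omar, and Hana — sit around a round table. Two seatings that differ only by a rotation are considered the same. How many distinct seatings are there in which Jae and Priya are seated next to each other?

48

Treat {Jae, Priya} as one unit (2 internal orders) and seat the resulting 5 units around the table: (4)! circular arrangements.
So 2 × (4)! = 2 × 24 = 48.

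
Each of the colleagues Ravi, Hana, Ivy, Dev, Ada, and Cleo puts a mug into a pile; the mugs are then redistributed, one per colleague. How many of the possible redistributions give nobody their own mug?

265

This is the derangement count D_6: permutations of 6 items with no fixed point.
By inclusion–exclusion this is Σ_{j=0}^{6} (−1)^j C(6,j)·(6−j)!.
Computing: 720 − 720 + 360 − 120 + 30 − 6 + 1 = 265.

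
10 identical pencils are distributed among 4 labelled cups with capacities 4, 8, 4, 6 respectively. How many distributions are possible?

151

Without the upper bounds there are C(13,3) = 286 ways to split 10 among 4 cups.
Subtract solutions that violate a single cap (substitute x_i' = x_i − (cap_i+1)): x_1 ≥ 5 gives C(8,3) = 56; x_2 ≥ 9 gives C(4,3) = 4; x_3 ≥ 5 gives C(8,3) = 56; x_4 ≥ 7 gives C(6,3) = 20. Together 136.
Add back pairs where two caps are both exceeded: 0 + 1 + 0 + 0 + 0 + 0 = 1.
By inclusion–exclusion the count is 286 − 136 + 1 = 151.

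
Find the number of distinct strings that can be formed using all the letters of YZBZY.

30

The 5 letters of YZBZY have repeats: Y appearing twice and Z appearing twice.
Dividing 5! = 120 by 2!·2! = 4 for the repeated letters gives 30.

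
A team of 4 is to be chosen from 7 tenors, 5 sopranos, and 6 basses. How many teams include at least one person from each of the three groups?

Unrestricted: C(18,4) = 3060 ways to pick any 4 of the 18.
Selections missing a whole group: no tenors → C(11,4) = 330; no sopranos → C(13,4) = 715; no basses → C(12,4) = 495.
Add back selections omitting two groups (i.e. drawn from a single group): C(7,4) + C(5,4) + C(6,4) = 55.
By inclusion–exclusion: 3060 − 1540 + 55 = 1575.

1575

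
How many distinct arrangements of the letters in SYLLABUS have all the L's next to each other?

Treat the 2 copies of L as a single block. The multiset to arrange is then {LL, A, B, S, S, U, Y}, 7 items in all.
That gives (7)!/(2!) = 2520 arrangements.

2520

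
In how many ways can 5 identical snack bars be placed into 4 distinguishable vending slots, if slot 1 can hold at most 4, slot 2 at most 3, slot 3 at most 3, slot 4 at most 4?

46

By stars and bars, unrestricted non-negative solutions to x_1+…+x_4 = 5 number C(5+3,3) = 56.
Subtract solutions that violate a single cap (substitute x_i' = x_i − (cap_i+1)): x_1 ≥ 5 gives C(3,3) = 1; x_2 ≥ 4 gives C(4,3) = 4; x_3 ≥ 4 gives C(4,3) = 4; x_4 ≥ 5 gives C(3,3) = 1. Together 10.
No two caps can be exceeded simultaneously, so the pair terms are all 0.
By inclusion–exclusion the count is 56 − 10 + 0 = 46.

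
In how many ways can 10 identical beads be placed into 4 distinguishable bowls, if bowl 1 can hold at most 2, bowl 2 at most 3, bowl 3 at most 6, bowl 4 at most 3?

Ignoring the caps, the number of non-negative solutions to x_1+…+x_4 = 10 is C(13,3) = 286.
Subtract solutions that violate a single cap (substitute x_i' = x_i − (cap_i+1)): x_1 ≥ 3 gives C(10,3) = 120; x_2 ≥ 4 gives C(9,3) = 84; x_3 ≥ 7 gives C(6,3) = 20; x_4 ≥ 4 gives C(9,3) = 84. Together 308.
Add back pairs where two caps are both exceeded: 20 + 1 + 20 + 0 + 10 + 0 = 51.
By inclusion–exclusion the count is 286 − 308 + 51 = 29.

29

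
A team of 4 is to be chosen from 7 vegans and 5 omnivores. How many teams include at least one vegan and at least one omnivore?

Total 4-person selections from all 12: C(12,4) = 495.
Selections missing a whole group: no vegans → C(5,4) = 5; no omnivores → C(7,4) = 35.
Both groups omitted at once is impossible, so 495 − 40 = 455.

455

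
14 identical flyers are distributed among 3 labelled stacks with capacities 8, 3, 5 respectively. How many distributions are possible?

Ignoring the caps, the number of non-negative solutions to x_1+…+x_3 = 14 is C(16,2) = 120.
Subtract solutions that violate a single cap (substitute x_i' = x_i − (cap_i+1)): x_1 ≥ 9 gives C(7,2) = 21; x_2 ≥ 4 gives C(12,2) = 66; x_3 ≥ 6 gives C(10,2) = 45. Together 132.
Add back pairs where two caps are both exceeded: 3 + 0 + 15 = 18.
By inclusion–exclusion the count is 120 − 132 + 18 = 6.

6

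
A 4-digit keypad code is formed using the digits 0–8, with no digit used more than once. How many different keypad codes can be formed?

3024

With no repetition, fill the 4 digits in order: 9 choices, then 8, down to 6.
That product is 9 × 8 × 7 × 6 = 3024.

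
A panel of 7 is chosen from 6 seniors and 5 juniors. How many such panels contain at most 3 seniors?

115

Split by how many seniors are chosen (0 through 3).
Sum: C(6,0)·C(5,7) + C(6,1)·C(5,6) + C(6,2)·C(5,5) + C(6,3)·C(5,4) = 0 + 0 + 15 + 100 = 115.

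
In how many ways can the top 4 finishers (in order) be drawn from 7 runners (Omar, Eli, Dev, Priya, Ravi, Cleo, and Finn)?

840

There are 7 choices for 1st place, 6 for 2nd, and so on down to 4 for position 4.
That gives 7 × 6 × 5 × 4 = 840.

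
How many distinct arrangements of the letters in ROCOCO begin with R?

10

With the first slot taken by R, it remains to arrange the other 5 letters (OCOCO).
Those 5 letters have C appearing twice and O appearing 3 times, giving (5)!/(3!·2!) = 10.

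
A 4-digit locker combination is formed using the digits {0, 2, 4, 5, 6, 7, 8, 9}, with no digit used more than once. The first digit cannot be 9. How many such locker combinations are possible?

The first digit has 8−1 = 7 choices (anything except 9).
The remaining 3 digits are filled from the other 7 symbols without repetition: 7 × 6 × 5 = 210.
Total: 7 × 210 = 1470.

1470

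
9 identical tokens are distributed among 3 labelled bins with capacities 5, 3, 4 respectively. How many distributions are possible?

10

By stars and bars, unrestricted non-negative solutions to x_1+…+x_3 = 9 number C(9+2,2) = 55.
Subtract solutions that violate a single cap (substitute x_i' = x_i − (cap_i+1)): x_1 ≥ 6 gives C(5,2) = 10; x_2 ≥ 4 gives C(7,2) = 21; x_3 ≥ 5 gives C(6,2) = 15. Together 46.
Add back pairs where two caps are both exceeded: 0 + 0 + 1 = 1.
By inclusion–exclusion the count is 55 − 46 + 1 = 10.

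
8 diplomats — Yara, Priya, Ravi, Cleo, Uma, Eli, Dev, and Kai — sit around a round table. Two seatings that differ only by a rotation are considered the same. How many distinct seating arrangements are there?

Around a circle, 8 distinct people have 8!/8 = (7)! = 5040 rotationally distinct seatings.

5040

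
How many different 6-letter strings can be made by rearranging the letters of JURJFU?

Letter multiplicities in JURJFU: F×1, J×2, R×1, U×2.
Dividing 6! = 720 by 2!·2! = 4 for the repeated letters gives 180.

180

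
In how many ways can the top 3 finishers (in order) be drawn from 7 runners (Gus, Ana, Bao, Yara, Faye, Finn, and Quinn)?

210

This is an ordered selection of 3 from 7: P(7,3).
That gives 7 × 6 × 5 = 210.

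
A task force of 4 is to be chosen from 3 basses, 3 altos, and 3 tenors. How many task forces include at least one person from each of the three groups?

Total 4-person selections from all 9: C(9,4) = 126.
Selections missing a whole group: no basses → C(6,4) = 15; no altos → C(6,4) = 15; no tenors → C(6,4) = 15.
Add back selections omitting two groups (i.e. drawn from a single group): C(3,4) + C(3,4) + C(3,4) = 0.
By inclusion–exclusion: 126 − 45 + 0 = 81.

81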